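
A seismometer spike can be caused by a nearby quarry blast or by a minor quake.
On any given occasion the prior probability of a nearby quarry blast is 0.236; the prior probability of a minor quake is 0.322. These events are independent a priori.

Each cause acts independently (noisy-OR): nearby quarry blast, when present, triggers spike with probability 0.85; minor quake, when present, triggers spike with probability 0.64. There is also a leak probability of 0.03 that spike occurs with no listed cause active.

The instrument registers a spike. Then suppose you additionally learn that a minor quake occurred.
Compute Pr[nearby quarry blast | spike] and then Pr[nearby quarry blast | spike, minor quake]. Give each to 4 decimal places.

Under noisy-OR, P(spike | causes) = 1 − (1−0.03)·∏(1−qᵢ) over the active causes.
P(spike) = 0.03*0.764*0.678 + 0.6508*0.764*0.322 + 0.8545*0.236*0.678 + 0.94762*0.236*0.322 = 0.015540 + 0.160102 + 0.136727 + 0.072012 = 0.384381
Restricting to configurations with nearby quarry blast present: 0.136727 + 0.072012 = 0.208739.
Hence the posterior is 0.208739/0.384381 ≈ 0.5431.

With the extra evidence:
Sum P(spike|·) weighted by the priors over both values of nearby quarry blast:
  P(spike | minor quake) = 0.6508*0.764 + 0.94762*0.236
        = 0.497211 + 0.223638 = 0.720849
Keeping only the nearby quarry blast-present terms gives 0.223638, so
  P(nearby quarry blast | spike, minor quake) = 0.223638 / 0.720849 ≈ 0.3102

Pr[nearby quarry blast | spike] ≈ 0.5431; Pr[nearby quarry blast | spike, minor quake] ≈ 0.3102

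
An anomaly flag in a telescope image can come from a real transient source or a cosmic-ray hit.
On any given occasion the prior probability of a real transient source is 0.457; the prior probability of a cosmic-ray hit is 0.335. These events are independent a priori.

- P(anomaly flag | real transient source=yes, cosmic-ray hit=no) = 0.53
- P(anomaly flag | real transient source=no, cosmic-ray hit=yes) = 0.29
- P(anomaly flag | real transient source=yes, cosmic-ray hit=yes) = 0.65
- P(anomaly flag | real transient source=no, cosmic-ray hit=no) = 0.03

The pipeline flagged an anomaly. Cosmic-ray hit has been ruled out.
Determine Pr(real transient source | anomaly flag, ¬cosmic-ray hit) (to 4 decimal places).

P(anomaly flag | ¬cosmic-ray hit) = 0.03·0.543 + 0.53·0.457 = 0.016290 + 0.242210 = 0.258500
Of this, 0.242210 comes from 0.53·0.457 (the real transient source=true cases).
P(real transient source | anomaly flag, ¬cosmic-ray hit) = 0.242210 / 0.258500 ≈ 0.9370

Pr(real transient source | anomaly flag, ¬cosmic-ray hit) ≈ 0.9370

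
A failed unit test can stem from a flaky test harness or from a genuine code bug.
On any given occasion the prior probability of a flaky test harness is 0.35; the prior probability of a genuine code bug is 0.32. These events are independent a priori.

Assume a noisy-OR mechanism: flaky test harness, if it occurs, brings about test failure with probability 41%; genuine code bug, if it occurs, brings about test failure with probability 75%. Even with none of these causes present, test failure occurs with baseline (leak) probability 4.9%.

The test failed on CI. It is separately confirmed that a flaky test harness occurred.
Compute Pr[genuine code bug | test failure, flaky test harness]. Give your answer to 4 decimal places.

Pr[genuine code bug | test failure, flaky test harness] ≈ 0.4796

Under noisy-OR, P(test failure | causes) = 1 − (1−0.049)·∏(1−qᵢ) over the active causes.
P(test failure | flaky test harness) = 0.43891×0.68 + 0.859727×0.32 = 0.298459 + 0.275113 = 0.573572
Restricting to configurations with genuine code bug present: 0.859727×0.32 = 0.275113.
P(genuine code bug | test failure, flaky test harness) = 0.275113 / 0.573572 ≈ 0.4796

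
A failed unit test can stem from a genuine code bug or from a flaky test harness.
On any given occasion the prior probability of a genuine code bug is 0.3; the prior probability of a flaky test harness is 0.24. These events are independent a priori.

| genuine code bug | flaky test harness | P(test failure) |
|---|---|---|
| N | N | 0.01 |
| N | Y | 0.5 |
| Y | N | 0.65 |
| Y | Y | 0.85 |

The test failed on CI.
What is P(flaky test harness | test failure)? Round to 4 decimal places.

P(flaky test harness | test failure) ≈ 0.4861

By total probability over the 4 (genuine code bug, flaky test harness) configurations:
  P(test failure) = 0.01·0.7·0.76 + 0.5·0.7·0.24 + 0.65·0.3·0.76 + 0.85·0.3·0.24
        = 0.005320 + 0.084000 + 0.148200 + 0.061200 = 0.298720
Keeping only the flaky test harness-present terms gives 0.145200, so
  P(flaky test harness | test failure) = 0.145200 / 0.298720 ≈ 0.4861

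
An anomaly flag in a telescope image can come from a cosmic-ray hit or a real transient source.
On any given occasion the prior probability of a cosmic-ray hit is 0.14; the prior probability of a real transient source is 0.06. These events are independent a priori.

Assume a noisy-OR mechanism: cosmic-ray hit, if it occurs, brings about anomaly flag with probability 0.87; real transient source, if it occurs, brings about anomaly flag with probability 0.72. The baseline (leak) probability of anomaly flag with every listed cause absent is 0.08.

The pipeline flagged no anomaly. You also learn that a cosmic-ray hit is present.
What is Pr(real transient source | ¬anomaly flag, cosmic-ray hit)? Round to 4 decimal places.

Under noisy-OR, P(anomaly flag | causes) = 1 − (1−0.08)·∏(1−qᵢ) over the active causes.
Sum P(¬anomaly flag|·) weighted by the priors over both values of real transient source:
  P(¬anomaly flag | cosmic-ray hit) = 0.1196·0.94 + 0.033488·0.06
        = 0.112424 + 0.002009 = 0.114433
Keeping only the real transient source-present terms gives 0.002009, so
  P(real transient source | ¬anomaly flag, cosmic-ray hit) = 0.002009 / 0.114433 ≈ 0.0176

Pr(real transient source | ¬anomaly flag, cosmic-ray hit) ≈ 0.0176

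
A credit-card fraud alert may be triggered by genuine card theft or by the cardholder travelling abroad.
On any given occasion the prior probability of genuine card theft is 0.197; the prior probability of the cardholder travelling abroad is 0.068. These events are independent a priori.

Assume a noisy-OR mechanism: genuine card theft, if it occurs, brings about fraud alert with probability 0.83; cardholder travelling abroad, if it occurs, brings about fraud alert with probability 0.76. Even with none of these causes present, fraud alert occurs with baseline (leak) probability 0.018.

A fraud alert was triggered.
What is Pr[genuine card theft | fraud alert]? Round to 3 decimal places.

Under noisy-OR, P(fraud alert | causes) = 1 − (1−0.018)·∏(1−qᵢ) over the active causes.
P(fraud alert) = 0.018×0.803×0.932 + 0.76432×0.803×0.068 + 0.83306×0.197×0.932 + 0.959934×0.197×0.068 = 0.013471 + 0.041735 + 0.152953 + 0.012859 = 0.221018
Restricting to configurations with genuine card theft present: 0.152953 + 0.012859 = 0.165812.
P(genuine card theft | fraud alert) = 0.165812 / 0.221018 ≈ 0.750

Pr[genuine card theft | fraud alert] ≈ 0.750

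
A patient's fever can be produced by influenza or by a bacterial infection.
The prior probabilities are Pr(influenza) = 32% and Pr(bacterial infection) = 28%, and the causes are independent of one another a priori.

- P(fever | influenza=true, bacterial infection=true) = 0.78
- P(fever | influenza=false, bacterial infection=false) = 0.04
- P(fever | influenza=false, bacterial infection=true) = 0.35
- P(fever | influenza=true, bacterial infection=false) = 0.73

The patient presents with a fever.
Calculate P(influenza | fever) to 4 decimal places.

For the numerator, keep only influenza=true terms: 0.168192 + 0.069888 = 0.238080
Denominator P(fever): 0.04·0.68·0.72 + 0.35·0.68·0.28 + 0.73·0.32·0.72 + 0.78·0.32·0.28 = 0.324304
P(influenza | fever) = 0.238080/0.324304 ≈ 0.7341

P(influenza | fever) ≈ 0.7341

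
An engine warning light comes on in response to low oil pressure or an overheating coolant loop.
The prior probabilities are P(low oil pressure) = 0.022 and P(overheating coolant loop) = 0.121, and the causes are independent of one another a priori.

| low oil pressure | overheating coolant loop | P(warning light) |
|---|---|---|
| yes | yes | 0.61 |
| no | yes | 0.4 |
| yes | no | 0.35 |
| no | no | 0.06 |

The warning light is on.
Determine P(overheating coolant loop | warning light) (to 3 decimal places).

P(overheating coolant loop | warning light) ≈ 0.456

Sum P(warning light|·) weighted by the priors over the 4 (low oil pressure, overheating coolant loop) configurations:
  P(warning light) = 0.06*0.978*0.879 + 0.4*0.978*0.121 + 0.35*0.022*0.879 + 0.61*0.022*0.121
        = 0.051580 + 0.047335 + 0.006768 + 0.001624 = 0.107307
The terms with overheating coolant loop present sum to 0.048959, so
  P(overheating coolant loop | warning light) = 0.048959 / 0.107307 ≈ 0.456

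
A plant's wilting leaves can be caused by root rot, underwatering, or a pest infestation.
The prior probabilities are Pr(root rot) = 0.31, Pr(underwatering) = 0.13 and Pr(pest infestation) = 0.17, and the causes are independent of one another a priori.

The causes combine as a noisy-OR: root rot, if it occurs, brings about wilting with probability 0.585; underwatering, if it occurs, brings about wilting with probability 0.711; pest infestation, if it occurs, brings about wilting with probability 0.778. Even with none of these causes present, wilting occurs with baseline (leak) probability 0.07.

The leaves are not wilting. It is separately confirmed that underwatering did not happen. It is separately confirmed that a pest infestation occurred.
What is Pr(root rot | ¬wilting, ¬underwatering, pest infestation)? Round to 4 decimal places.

Pr(root rot | ¬wilting, ¬underwatering, pest infestation) ≈ 0.1571

Under noisy-OR, P(wilting | causes) = 1 − (1−0.07)·∏(1−qᵢ) over the active causes.
Enumerate both values of root rot and weight by the priors:
  P(¬wilting | ¬underwatering, pest infestation) = 0.20646·0.69 + 0.085681·0.31
        = 0.142457 + 0.026561 = 0.169018
Configurations with root rot contribute 0.026561, so
  P(root rot | ¬wilting, ¬underwatering, pest infestation) = 0.026561 / 0.169018 ≈ 0.1571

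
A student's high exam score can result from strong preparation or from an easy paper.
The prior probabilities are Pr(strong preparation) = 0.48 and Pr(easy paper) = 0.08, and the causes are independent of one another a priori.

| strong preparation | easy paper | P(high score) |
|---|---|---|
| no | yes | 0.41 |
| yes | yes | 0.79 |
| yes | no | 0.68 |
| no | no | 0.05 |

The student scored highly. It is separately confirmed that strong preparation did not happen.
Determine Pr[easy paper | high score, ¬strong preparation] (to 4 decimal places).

Pr[easy paper | high score, ¬strong preparation] ≈ 0.4162

Enumerate both values of easy paper and weight by the priors:
  P(high score | ¬strong preparation) = 0.05×0.92 + 0.41×0.08
        = 0.046000 + 0.032800 = 0.078800
Keeping only the easy paper-present terms gives 0.032800, so
  P(easy paper | high score, ¬strong preparation) = 0.032800 / 0.078800 ≈ 0.4162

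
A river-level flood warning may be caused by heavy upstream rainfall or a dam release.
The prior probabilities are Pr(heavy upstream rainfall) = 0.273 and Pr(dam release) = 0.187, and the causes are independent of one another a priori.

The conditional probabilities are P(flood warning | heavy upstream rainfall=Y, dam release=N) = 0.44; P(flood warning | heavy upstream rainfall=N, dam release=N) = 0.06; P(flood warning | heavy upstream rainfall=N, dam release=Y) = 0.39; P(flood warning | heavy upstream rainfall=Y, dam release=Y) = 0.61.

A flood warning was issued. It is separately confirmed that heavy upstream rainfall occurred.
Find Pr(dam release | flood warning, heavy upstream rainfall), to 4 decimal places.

Numerator (weight on configurations with dam release): 0.61·0.187 = 0.114070
The normalizing constant is 0.44·0.813 + 0.61·0.187 = 0.471790
Posterior = 0.114070 / 0.471790 ≈ 0.2418

Pr(dam release | flood warning, heavy upstream rainfall) ≈ 0.2418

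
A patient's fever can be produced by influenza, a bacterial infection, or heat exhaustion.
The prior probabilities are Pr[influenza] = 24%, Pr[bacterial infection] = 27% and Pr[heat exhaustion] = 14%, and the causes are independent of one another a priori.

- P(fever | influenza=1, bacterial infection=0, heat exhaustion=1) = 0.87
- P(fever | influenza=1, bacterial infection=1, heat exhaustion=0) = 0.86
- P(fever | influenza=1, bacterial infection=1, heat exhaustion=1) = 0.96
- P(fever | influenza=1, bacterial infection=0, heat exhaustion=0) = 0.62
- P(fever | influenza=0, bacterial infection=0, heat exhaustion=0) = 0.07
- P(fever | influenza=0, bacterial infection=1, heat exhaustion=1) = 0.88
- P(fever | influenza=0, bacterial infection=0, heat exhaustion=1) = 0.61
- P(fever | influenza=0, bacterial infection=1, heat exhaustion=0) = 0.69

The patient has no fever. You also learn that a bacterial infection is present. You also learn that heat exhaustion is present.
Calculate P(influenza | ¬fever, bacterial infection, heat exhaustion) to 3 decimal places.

P(¬fever | bacterial infection, heat exhaustion) = 0.12×0.76 + 0.04×0.24 = 0.091200 + 0.009600 = 0.100800
Of this, 0.009600 comes from 0.04×0.24 (the influenza=true cases).
P(influenza | ¬fever, bacterial infection, heat exhaustion) = 0.009600 / 0.100800 ≈ 0.095

P(influenza | ¬fever, bacterial infection, heat exhaustion) ≈ 0.095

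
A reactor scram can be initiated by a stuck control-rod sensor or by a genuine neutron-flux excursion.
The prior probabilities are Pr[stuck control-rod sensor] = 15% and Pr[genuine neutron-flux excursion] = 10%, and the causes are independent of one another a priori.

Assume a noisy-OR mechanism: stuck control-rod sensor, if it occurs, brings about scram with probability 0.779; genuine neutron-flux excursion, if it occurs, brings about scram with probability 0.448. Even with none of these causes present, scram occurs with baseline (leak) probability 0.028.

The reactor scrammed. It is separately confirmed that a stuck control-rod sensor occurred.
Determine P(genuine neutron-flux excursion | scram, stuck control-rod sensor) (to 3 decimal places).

P(genuine neutron-flux excursion | scram, stuck control-rod sensor) ≈ 0.111

Under noisy-OR, P(scram | causes) = 1 − (1−0.028)·∏(1−qᵢ) over the active causes.
Weight on genuine neutron-flux excursion=true, given the evidence: 0.881424×0.1 = 0.088142
Denominator P(scram | stuck control-rod sensor): 0.785188×0.9 + 0.881424×0.1 = 0.794811
Posterior = 0.088142 / 0.794811 ≈ 0.111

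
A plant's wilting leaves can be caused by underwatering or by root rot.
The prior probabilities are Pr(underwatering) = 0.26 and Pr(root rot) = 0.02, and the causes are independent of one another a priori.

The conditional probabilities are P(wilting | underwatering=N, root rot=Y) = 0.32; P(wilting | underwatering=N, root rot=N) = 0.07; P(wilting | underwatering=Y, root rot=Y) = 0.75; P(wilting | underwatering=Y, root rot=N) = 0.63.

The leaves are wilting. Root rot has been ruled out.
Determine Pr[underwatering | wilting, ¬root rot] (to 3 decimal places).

Pr[underwatering | wilting, ¬root rot] ≈ 0.760

Weight on underwatering=true, given the evidence: 0.63×0.26 = 0.163800
Normalizer over all consistent configurations: 0.07×0.74 + 0.63×0.26 = 0.215600
P(underwatering | wilting, ¬root rot) = 0.163800/0.215600 ≈ 0.760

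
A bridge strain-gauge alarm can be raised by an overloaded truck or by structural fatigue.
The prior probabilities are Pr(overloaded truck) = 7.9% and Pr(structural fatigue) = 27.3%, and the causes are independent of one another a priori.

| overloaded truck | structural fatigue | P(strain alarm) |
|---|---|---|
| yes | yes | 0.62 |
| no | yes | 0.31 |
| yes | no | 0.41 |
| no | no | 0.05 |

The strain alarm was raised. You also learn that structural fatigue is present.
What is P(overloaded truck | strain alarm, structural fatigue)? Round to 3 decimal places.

P(overloaded truck | strain alarm, structural fatigue) ≈ 0.146

Numerator (weight on configurations with overloaded truck): 0.62*0.079 = 0.048980
Denominator P(strain alarm | structural fatigue): 0.31*0.921 + 0.62*0.079 = 0.334490
P(overloaded truck | strain alarm, structural fatigue) = 0.048980/0.334490 ≈ 0.146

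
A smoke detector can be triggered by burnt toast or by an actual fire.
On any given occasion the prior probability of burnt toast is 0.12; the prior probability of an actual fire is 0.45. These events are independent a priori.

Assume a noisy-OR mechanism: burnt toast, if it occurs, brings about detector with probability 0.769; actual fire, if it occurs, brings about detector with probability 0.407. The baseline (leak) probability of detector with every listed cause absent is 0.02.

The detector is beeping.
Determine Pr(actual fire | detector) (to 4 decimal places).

Pr(actual fire | detector) ≈ 0.7778

Under noisy-OR, P(detector | causes) = 1 − (1−0.02)·∏(1−qᵢ) over the active causes.
P(detector) = 0.02*0.88*0.55 + 0.41886*0.88*0.45 + 0.77362*0.12*0.55 + 0.865757*0.12*0.45 = 0.009680 + 0.165869 + 0.051059 + 0.046751 = 0.273359
Of this, 0.212620 comes from 0.165869 + 0.046751 (the actual fire=true cases).
P(actual fire | detector) = 0.212620 / 0.273359 ≈ 0.7778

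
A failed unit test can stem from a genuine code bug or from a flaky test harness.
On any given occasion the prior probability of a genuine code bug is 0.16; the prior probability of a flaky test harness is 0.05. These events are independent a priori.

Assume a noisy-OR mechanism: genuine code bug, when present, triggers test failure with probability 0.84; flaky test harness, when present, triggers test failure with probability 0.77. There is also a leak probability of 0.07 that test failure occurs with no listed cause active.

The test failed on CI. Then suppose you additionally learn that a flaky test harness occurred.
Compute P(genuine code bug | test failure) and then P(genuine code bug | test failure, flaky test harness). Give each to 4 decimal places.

P(genuine code bug | test failure) ≈ 0.6067; P(genuine code bug | test failure, flaky test harness) ≈ 0.1896

Under noisy-OR, P(test failure | causes) = 1 − (1−0.07)·∏(1−qᵢ) over the active causes.
Enumerate the 4 (genuine code bug, flaky test harness) configurations and weight by the priors:
  P(test failure) = 0.07*0.84*0.95 + 0.7861*0.84*0.05 + 0.8512*0.16*0.95 + 0.965776*0.16*0.05
        = 0.055860 + 0.033016 + 0.129382 + 0.007726 = 0.225984
Configurations with genuine code bug contribute 0.137108, so
  P(genuine code bug | test failure) = 0.137108 / 0.225984 ≈ 0.6067

With the extra evidence:
Enumerate both values of genuine code bug and weight by the priors:
  P(test failure | flaky test harness) = 0.7861×0.84 + 0.965776×0.16
        = 0.660324 + 0.154524 = 0.814848
Keeping only the genuine code bug-present terms gives 0.154524, so
  P(genuine code bug | test failure, flaky test harness) = 0.154524 / 0.814848 ≈ 0.1896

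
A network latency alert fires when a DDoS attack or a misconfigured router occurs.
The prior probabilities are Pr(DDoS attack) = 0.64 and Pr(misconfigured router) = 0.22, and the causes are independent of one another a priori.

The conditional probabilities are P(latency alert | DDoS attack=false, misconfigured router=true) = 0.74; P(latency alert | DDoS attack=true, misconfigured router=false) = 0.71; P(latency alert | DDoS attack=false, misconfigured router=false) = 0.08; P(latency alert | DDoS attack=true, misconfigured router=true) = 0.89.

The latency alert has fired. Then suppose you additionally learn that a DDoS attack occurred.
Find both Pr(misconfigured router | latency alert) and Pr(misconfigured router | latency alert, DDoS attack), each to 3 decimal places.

By total probability over the 4 (DDoS attack, misconfigured router) configurations:
  P(latency alert) = 0.08*0.36*0.78 + 0.74*0.36*0.22 + 0.71*0.64*0.78 + 0.89*0.64*0.22
        = 0.022464 + 0.058608 + 0.354432 + 0.125312 = 0.560816
The terms with misconfigured router present sum to 0.183920, so
  P(misconfigured router | latency alert) = 0.183920 / 0.560816 ≈ 0.328

With the extra evidence:
Weight on misconfigured router=true, given the evidence: 0.89·0.22 = 0.195800
Denominator P(latency alert | DDoS attack): 0.71·0.78 + 0.89·0.22 = 0.749600
P(misconfigured router | latency alert, DDoS attack) = 0.195800/0.749600 ≈ 0.261
This is intercausal reasoning (explaining away): once DDoS attack accounts for the latency alert, misconfigured router becomes less likely.

Pr(misconfigured router | latency alert) ≈ 0.328; Pr(misconfigured router | latency alert, DDoS attack) ≈ 0.261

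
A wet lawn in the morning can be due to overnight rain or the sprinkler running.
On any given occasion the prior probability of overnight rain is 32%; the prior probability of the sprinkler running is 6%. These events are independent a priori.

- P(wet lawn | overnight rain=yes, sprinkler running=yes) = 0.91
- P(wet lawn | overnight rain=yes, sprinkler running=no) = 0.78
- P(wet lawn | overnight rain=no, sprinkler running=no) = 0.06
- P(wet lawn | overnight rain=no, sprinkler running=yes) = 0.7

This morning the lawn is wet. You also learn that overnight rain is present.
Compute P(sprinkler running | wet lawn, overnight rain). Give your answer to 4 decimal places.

P(sprinkler running | wet lawn, overnight rain) ≈ 0.0693

Numerator (weight on configurations with sprinkler running): 0.91·0.06 = 0.054600
Normalizer over all consistent configurations: 0.78·0.94 + 0.91·0.06 = 0.787800
P(sprinkler running | wet lawn, overnight rain) = 0.054600/0.787800 ≈ 0.0693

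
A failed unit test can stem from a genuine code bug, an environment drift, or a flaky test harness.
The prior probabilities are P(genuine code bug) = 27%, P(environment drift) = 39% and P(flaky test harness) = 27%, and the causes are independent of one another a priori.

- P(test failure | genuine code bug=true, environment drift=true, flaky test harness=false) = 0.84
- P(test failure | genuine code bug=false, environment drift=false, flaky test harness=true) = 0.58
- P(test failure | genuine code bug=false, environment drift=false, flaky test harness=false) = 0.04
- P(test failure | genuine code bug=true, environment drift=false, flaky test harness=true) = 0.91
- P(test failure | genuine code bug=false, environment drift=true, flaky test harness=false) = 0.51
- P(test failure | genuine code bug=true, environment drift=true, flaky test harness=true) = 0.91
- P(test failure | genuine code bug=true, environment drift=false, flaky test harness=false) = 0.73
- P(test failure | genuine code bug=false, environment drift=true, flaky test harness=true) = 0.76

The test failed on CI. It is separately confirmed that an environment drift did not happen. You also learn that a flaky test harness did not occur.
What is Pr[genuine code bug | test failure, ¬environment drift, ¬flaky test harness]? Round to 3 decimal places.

Pr[genuine code bug | test failure, ¬environment drift, ¬flaky test harness] ≈ 0.871

Weight on genuine code bug=true, given the evidence: 0.73×0.27 = 0.197100
Normalizer over all consistent configurations: 0.04×0.73 + 0.73×0.27 = 0.226300
P(genuine code bug | test failure, ¬environment drift, ¬flaky test harness) = 0.197100/0.226300 ≈ 0.871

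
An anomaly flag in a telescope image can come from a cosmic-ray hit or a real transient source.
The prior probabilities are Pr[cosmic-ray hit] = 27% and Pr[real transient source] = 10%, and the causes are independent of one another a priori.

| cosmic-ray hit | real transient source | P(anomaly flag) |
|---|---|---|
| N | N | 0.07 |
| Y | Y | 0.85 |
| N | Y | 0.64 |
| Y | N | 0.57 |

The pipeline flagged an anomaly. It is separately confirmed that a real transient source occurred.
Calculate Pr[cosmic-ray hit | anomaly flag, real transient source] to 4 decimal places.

Enumerate both values of cosmic-ray hit and weight by the priors:
  P(anomaly flag | real transient source) = 0.64×0.73 + 0.85×0.27
        = 0.467200 + 0.229500 = 0.696700
The terms with cosmic-ray hit present sum to 0.229500, so
  P(cosmic-ray hit | anomaly flag, real transient source) = 0.229500 / 0.696700 ≈ 0.3294

Pr[cosmic-ray hit | anomaly flag, real transient source] ≈ 0.3294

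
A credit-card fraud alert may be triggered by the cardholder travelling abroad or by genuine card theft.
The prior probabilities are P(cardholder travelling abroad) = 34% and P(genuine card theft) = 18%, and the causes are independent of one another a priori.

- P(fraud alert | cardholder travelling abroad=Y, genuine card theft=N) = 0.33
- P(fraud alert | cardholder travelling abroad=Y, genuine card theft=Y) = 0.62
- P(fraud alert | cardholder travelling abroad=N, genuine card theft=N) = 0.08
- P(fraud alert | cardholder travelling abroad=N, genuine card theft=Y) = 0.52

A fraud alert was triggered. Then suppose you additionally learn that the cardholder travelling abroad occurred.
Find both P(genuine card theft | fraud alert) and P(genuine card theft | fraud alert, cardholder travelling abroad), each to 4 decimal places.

P(genuine card theft | fraud alert) ≈ 0.4243; P(genuine card theft | fraud alert, cardholder travelling abroad) ≈ 0.2920

Enumerate the 4 (cardholder travelling abroad, genuine card theft) configurations and weight by the priors:
  P(fraud alert) = 0.08·0.66·0.82 + 0.52·0.66·0.18 + 0.33·0.34·0.82 + 0.62·0.34·0.18
        = 0.043296 + 0.061776 + 0.092004 + 0.037944 = 0.235020
The terms with genuine card theft present sum to 0.099720, so
  P(genuine card theft | fraud alert) = 0.099720 / 0.235020 ≈ 0.4243

Now condition on the additional information:
P(fraud alert | cardholder travelling abroad) = 0.33·0.82 + 0.62·0.18 = 0.270600 + 0.111600 = 0.382200
The genuine card theft-present share is 0.62·0.18 = 0.111600.
Hence the posterior is 0.111600/0.382200 ≈ 0.2920.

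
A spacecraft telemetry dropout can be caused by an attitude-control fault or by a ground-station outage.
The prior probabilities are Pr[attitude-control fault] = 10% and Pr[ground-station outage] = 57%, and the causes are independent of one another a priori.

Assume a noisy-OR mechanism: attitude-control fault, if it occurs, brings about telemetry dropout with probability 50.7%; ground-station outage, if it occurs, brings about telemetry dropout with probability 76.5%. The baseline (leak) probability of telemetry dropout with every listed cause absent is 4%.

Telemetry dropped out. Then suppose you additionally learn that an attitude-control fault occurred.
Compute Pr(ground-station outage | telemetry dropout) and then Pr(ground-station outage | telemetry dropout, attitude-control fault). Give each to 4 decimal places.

Under noisy-OR, P(telemetry dropout | causes) = 1 − (1−0.04)·∏(1−qᵢ) over the active causes.
Enumerate the 4 (attitude-control fault, ground-station outage) configurations and weight by the priors:
  P(telemetry dropout) = 0.04×0.9×0.43 + 0.7744×0.9×0.57 + 0.52672×0.1×0.43 + 0.888779×0.1×0.57
        = 0.015480 + 0.397267 + 0.022649 + 0.050660 = 0.486056
Configurations with ground-station outage contribute 0.447927, so
  P(ground-station outage | telemetry dropout) = 0.447927 / 0.486056 ≈ 0.9216

Now condition on the additional information:
Sum P(telemetry dropout|·) weighted by the priors over both values of ground-station outage:
  P(telemetry dropout | attitude-control fault) = 0.52672·0.43 + 0.888779·0.57
        = 0.226490 + 0.506604 = 0.733094
The terms with ground-station outage present sum to 0.506604, so
  P(ground-station outage | telemetry dropout, attitude-control fault) = 0.506604 / 0.733094 ≈ 0.6910

Pr(ground-station outage | telemetry dropout) ≈ 0.9216; Pr(ground-station outage | telemetry dropout, attitude-control fault) ≈ 0.6910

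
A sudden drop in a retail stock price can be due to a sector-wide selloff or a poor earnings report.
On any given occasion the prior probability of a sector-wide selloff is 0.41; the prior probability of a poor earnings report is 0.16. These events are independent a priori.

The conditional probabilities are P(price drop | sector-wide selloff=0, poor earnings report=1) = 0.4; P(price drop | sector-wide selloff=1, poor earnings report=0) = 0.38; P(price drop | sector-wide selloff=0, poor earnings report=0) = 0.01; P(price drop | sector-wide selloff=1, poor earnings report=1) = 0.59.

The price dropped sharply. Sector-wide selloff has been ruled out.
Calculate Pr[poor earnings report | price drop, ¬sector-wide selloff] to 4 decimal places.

Pr[poor earnings report | price drop, ¬sector-wide selloff] ≈ 0.8840

Enumerate both values of poor earnings report and weight by the priors:
  P(price drop | ¬sector-wide selloff) = 0.01*0.84 + 0.4*0.16
        = 0.008400 + 0.064000 = 0.072400
Keeping only the poor earnings report-present terms gives 0.064000, so
  P(poor earnings report | price drop, ¬sector-wide selloff) = 0.064000 / 0.072400 ≈ 0.8840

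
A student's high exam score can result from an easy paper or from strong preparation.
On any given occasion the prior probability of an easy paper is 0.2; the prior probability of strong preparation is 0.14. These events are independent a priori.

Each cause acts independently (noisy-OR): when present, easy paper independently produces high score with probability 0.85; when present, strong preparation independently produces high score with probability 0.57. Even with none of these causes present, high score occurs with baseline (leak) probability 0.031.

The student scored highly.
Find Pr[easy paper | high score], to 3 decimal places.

Pr[easy paper | high score] ≈ 0.667

Under noisy-OR, P(high score | causes) = 1 − (1−0.031)·∏(1−qᵢ) over the active causes.
For the numerator, keep only easy paper=true terms: 0.147000 + 0.026250 = 0.173250
Normalizer over all consistent configurations: 0.031*0.8*0.86 + 0.58333*0.8*0.14 + 0.85465*0.2*0.86 + 0.937499*0.2*0.14 = 0.259911
Posterior = 0.173250 / 0.259911 ≈ 0.667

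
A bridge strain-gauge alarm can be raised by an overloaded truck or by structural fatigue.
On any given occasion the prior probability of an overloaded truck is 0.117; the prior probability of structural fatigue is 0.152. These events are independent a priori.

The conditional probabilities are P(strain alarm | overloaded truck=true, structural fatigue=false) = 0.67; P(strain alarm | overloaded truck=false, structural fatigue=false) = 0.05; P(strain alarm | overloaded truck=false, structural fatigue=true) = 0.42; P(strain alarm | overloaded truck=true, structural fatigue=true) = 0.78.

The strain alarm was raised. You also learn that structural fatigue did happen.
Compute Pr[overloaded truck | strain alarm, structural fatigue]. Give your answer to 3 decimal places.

For the numerator, keep only overloaded truck=true terms: 0.78×0.117 = 0.091260
The normalizing constant is 0.42×0.883 + 0.78×0.117 = 0.462120
P(overloaded truck | strain alarm, structural fatigue) = 0.091260/0.462120 ≈ 0.197

Pr[overloaded truck | strain alarm, structural fatigue] ≈ 0.197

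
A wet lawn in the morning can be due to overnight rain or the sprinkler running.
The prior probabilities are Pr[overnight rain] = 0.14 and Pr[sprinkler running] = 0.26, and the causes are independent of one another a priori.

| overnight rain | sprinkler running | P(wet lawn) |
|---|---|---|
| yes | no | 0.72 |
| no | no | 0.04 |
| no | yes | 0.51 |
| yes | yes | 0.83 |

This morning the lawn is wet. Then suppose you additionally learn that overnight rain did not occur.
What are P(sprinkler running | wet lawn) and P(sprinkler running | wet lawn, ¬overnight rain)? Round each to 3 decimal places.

P(sprinkler running | wet lawn) ≈ 0.590; P(sprinkler running | wet lawn, ¬overnight rain) ≈ 0.818

P(wet lawn) = 0.04·0.86·0.74 + 0.51·0.86·0.26 + 0.72·0.14·0.74 + 0.83·0.14·0.26 = 0.025456 + 0.114036 + 0.074592 + 0.030212 = 0.244296
Of this, 0.144248 comes from 0.114036 + 0.030212 (the sprinkler running=true cases).
P(sprinkler running | wet lawn) = 0.144248 / 0.244296 ≈ 0.590

Now condition on the additional information:
For the numerator, keep only sprinkler running=true terms: 0.51·0.26 = 0.132600
Denominator P(wet lawn | ¬overnight rain): 0.04·0.74 + 0.51·0.26 = 0.162200
Posterior = 0.132600 / 0.162200 ≈ 0.818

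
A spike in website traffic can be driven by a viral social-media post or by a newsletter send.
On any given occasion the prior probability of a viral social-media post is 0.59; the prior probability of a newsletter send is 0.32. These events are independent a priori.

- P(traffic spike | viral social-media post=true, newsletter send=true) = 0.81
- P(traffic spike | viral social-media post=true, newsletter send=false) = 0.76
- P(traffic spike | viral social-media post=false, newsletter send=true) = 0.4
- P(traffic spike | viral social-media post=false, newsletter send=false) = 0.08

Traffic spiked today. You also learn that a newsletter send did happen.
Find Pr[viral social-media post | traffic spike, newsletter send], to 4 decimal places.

Sum P(traffic spike|·) weighted by the priors over both values of viral social-media post:
  P(traffic spike | newsletter send) = 0.4×0.41 + 0.81×0.59
        = 0.164000 + 0.477900 = 0.641900
Configurations with viral social-media post contribute 0.477900, so
  P(viral social-media post | traffic spike, newsletter send) = 0.477900 / 0.641900 ≈ 0.7445

Pr[viral social-media post | traffic spike, newsletter send] ≈ 0.7445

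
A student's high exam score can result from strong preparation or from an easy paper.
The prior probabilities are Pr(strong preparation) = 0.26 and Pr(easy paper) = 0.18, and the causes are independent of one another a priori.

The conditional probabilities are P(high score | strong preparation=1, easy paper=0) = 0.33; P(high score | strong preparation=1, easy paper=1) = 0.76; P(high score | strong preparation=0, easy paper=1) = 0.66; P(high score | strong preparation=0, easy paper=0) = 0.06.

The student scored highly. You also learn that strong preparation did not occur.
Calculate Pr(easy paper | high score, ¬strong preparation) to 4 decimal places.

Pr(easy paper | high score, ¬strong preparation) ≈ 0.7071

By total probability over both values of easy paper:
  P(high score | ¬strong preparation) = 0.06·0.82 + 0.66·0.18
        = 0.049200 + 0.118800 = 0.168000
Configurations with easy paper contribute 0.118800, so
  P(easy paper | high score, ¬strong preparation) = 0.118800 / 0.168000 ≈ 0.7071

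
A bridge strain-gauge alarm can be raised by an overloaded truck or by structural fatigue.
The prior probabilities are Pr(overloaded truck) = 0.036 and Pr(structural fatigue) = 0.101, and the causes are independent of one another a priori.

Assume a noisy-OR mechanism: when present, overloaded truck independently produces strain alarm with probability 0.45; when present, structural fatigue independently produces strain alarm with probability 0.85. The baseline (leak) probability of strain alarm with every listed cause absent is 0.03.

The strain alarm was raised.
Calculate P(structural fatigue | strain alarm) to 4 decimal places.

P(structural fatigue | strain alarm) ≈ 0.6780

Under noisy-OR, P(strain alarm | causes) = 1 − (1−0.03)·∏(1−qᵢ) over the active causes.
P(strain alarm) = 0.03×0.964×0.899 + 0.8545×0.964×0.101 + 0.4665×0.036×0.899 + 0.919975×0.036×0.101 = 0.025999 + 0.083198 + 0.015098 + 0.003345 = 0.127640
The structural fatigue-present share is 0.083198 + 0.003345 = 0.086543.
P(structural fatigue | strain alarm) = 0.086543 / 0.127640 ≈ 0.6780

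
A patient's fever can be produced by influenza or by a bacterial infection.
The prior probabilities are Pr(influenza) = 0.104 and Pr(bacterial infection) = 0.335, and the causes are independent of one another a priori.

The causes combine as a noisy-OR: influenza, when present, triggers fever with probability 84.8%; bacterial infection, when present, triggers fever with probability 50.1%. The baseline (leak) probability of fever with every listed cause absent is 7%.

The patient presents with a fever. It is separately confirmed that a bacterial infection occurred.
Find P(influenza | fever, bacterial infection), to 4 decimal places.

Under noisy-OR, P(fever | causes) = 1 − (1−0.07)·∏(1−qᵢ) over the active causes.
Sum P(fever|·) weighted by the priors over both values of influenza:
  P(fever | bacterial infection) = 0.53593·0.896 + 0.929461·0.104
        = 0.480193 + 0.096664 = 0.576857
Configurations with influenza contribute 0.096664, so
  P(influenza | fever, bacterial infection) = 0.096664 / 0.576857 ≈ 0.1676

P(influenza | fever, bacterial infection) ≈ 0.1676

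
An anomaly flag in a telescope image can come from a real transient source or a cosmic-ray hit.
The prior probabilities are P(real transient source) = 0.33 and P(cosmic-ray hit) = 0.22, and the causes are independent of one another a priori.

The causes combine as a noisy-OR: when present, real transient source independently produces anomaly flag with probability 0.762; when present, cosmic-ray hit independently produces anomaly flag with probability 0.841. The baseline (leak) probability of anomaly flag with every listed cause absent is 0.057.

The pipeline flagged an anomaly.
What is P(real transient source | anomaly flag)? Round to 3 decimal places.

P(real transient source | anomaly flag) ≈ 0.635

Under noisy-OR, P(anomaly flag | causes) = 1 − (1−0.057)·∏(1−qᵢ) over the active causes.
By total probability over the 4 (real transient source, cosmic-ray hit) configurations:
  P(anomaly flag) = 0.057·0.67·0.78 + 0.850063·0.67·0.22 + 0.775566·0.33·0.78 + 0.964315·0.33·0.22
        = 0.029788 + 0.125299 + 0.199631 + 0.070009 = 0.424727
Keeping only the real transient source-present terms gives 0.269640, so
  P(real transient source | anomaly flag) = 0.269640 / 0.424727 ≈ 0.635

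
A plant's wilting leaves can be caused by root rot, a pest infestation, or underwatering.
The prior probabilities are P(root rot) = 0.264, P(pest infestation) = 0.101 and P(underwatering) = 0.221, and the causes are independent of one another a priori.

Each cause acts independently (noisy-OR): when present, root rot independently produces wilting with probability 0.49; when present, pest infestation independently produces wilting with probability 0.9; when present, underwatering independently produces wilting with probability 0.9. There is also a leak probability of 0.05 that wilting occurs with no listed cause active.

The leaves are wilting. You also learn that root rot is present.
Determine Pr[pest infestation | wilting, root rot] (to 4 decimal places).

Under noisy-OR, P(wilting | causes) = 1 − (1−0.05)·∏(1−qᵢ) over the active causes.
By total probability over the 4 (pest infestation, underwatering) configurations:
  P(wilting | root rot) = 0.5155×0.899×0.779 + 0.95155×0.899×0.221 + 0.95155×0.101×0.779 + 0.995155×0.101×0.221
        = 0.361015 + 0.189053 + 0.074867 + 0.022213 = 0.647148
Keeping only the pest infestation-present terms gives 0.097080, so
  P(pest infestation | wilting, root rot) = 0.097080 / 0.647148 ≈ 0.1500

Pr[pest infestation | wilting, root rot] ≈ 0.1500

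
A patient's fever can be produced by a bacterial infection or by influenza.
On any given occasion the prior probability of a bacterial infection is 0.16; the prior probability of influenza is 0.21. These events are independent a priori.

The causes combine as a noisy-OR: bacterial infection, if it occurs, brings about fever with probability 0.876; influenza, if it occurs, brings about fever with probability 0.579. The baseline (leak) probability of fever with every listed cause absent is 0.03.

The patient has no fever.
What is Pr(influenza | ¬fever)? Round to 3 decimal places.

Pr(influenza | ¬fever) ≈ 0.101

Under noisy-OR, P(fever | causes) = 1 − (1−0.03)·∏(1−qᵢ) over the active causes.
For the numerator, keep only influenza=true terms: 0.072036 + 0.001701 = 0.073737
Denominator P(¬fever): 0.97·0.84·0.79 + 0.40837·0.84·0.21 + 0.12028·0.16·0.79 + 0.050638·0.16·0.21 = 0.732632
P(influenza | ¬fever) = 0.073737/0.732632 ≈ 0.101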